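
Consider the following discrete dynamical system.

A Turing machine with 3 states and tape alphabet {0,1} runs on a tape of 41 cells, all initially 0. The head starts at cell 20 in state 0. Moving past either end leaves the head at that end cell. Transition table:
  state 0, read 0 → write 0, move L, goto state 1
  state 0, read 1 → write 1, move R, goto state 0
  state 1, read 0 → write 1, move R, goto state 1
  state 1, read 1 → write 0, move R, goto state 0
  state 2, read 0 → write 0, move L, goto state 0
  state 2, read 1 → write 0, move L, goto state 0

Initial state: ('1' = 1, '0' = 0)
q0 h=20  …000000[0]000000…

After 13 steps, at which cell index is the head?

31

0) q0 h=20  …000000[0]000000…
1) q1 h=19  …000000[0]000000…
2) q1 h=20  …000001[0]000000…
3) q1 h=21  …000011[0]000000…
4) q1 h=22  …000111[0]000000…
5) q1 h=23  …001111[0]000000…
6) q1 h=24  …011111[0]000000…
7) q1 h=25  …111111[0]000000…
8) q1 h=26  …111111[0]000000…
9) q1 h=27  …111111[0]000000…
10) q1 h=28  …111111[0]000000…
11) q1 h=29  …111111[0]000000…
12) q1 h=30  …111111[0]000000…
13) q1 h=31  …111111[0]000000…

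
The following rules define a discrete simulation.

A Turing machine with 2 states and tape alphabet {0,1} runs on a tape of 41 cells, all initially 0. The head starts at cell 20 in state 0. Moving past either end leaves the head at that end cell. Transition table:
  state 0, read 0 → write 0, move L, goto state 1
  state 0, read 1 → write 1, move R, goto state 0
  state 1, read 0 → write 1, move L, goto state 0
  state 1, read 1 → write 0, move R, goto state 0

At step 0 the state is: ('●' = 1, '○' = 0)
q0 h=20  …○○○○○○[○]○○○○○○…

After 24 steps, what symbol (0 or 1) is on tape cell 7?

step 0: q0 h=20  …○○○○○○[○]○○○○○○…
step 1: q1 h=19  …○○○○○○[○]○○○○○○…
step 2: q0 h=18  …○○○○○○[○]●○○○○○…
step 3: q1 h=17  …○○○○○○[○]○●○○○○…
step 4: q0 h=16  …○○○○○○[○]●○●○○○…
step 5: q1 h=15  …○○○○○○[○]○●○●○○…
step 6: q0 h=14  …○○○○○○[○]●○●○●○…
step 7: q1 h=13  …○○○○○○[○]○●○●○●…
step 8: q0 h=12  …○○○○○○[○]●○●○●○…
step 9: q1 h=11  …○○○○○○[○]○●○●○●…
step 10: q0 h=10  …○○○○○○[○]●○●○●○…
step 11: q1 h= 9  …○○○○○○[○]○●○●○●…
step 12: q0 h= 8  …○○○○○○[○]●○●○●○…
step 13: q1 h= 7  …○○○○○○[○]○●○●○●…
step 14: q0 h= 6  |○○○○○○[○]●○●○●○…
step 15: q1 h= 5  |○○○○○[○]○●○●○●…
step 16: q0 h= 4  |○○○○[○]●○●○●○…
step 17: q1 h= 3  |○○○[○]○●○●○●…
step 18: q0 h= 2  |○○[○]●○●○●○…
step 19: q1 h= 1  |○[○]○●○●○●…
step 20: q0 h= 0  |[○]●○●○●○…
step 21: q1 h= 0  |[○]●○●○●○…
step 22: q0 h= 0  |[●]●○●○●○…
step 23: q0 h= 1  |●[●]○●○●○●…
step 24: q0 h= 2  |●●[○]●○●○●○…

1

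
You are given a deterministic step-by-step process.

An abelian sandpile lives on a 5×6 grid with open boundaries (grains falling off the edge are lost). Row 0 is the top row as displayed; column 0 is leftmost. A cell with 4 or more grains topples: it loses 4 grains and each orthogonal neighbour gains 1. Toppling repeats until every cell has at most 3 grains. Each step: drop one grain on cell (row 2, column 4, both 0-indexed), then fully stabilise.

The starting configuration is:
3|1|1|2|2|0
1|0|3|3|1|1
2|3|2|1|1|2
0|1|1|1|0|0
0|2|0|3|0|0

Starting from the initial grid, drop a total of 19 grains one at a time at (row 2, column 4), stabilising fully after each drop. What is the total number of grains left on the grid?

50

0) 3|1|1|2|2|0
1|0|3|3|1|1
2|3|2|1|1|2
0|1|1|1|0|0
0|2|0|3|0|0
1) 3|1|1|2|2|0
1|0|3|3|1|1
2|3|2|1|2|2
0|1|1|1|0|0
0|2|0|3|0|0
2) 3|1|1|2|2|0
1|0|3|3|1|1
2|3|2|1|3|2
0|1|1|1|0|0
0|2|0|3|0|0
3) 3|1|1|2|2|0
1|0|3|3|2|1
2|3|2|2|0|3
0|1|1|1|1|0
0|2|0|3|0|0
4) 3|1|1|2|2|0
1|0|3|3|2|1
2|3|2|2|1|3
0|1|1|1|1|0
0|2|0|3|0|0
5) 3|1|1|2|2|0
1|0|3|3|2|1
2|3|2|2|2|3
0|1|1|1|1|0
0|2|0|3|0|0
6) 3|1|1|2|2|0
1|0|3|3|2|1
2|3|2|2|3|3
0|1|1|1|1|0
0|2|0|3|0|0
7) 3|1|1|2|2|0
1|0|3|3|3|2
2|3|2|3|1|0
0|1|1|1|2|1
0|2|0|3|0|0
8) 3|1|1|2|2|0
1|0|3|3|3|2
2|3|2|3|2|0
0|1|1|1|2|1
0|2|0|3|0|0
9) 3|1|1|2|2|0
1|0|3|3|3|2
2|3|2|3|3|0
0|1|1|1|2|1
0|2|0|3|0|0
10) 3|1|2|3|3|0
1|2|1|2|1|3
3|0|1|2|2|1
0|2|2|2|3|1
0|2|0|3|0|0
11) 3|1|2|3|3|0
1|2|1|2|1|3
3|0|1|2|3|1
0|2|2|2|3|1
0|2|0|3|0|0
12) 3|1|2|3|3|0
1|2|1|2|2|3
3|0|1|3|1|2
0|2|2|3|0|2
0|2|0|3|1|0
13) 3|1|2|3|3|0
1|2|1|2|2|3
3|0|1|3|2|2
0|2|2|3|0|2
0|2|0|3|1|0
14) 3|1|2|3|3|0
1|2|1|2|2|3
3|0|1|3|3|2
0|2|2|3|0|2
0|2|0|3|1|0
15) 3|1|2|3|3|0
1|2|1|3|3|3
3|0|2|1|1|3
0|2|3|1|2|2
0|2|1|0|2|0
16) 3|1|2|3|3|0
1|2|1|3|3|3
3|0|2|1|2|3
0|2|3|1|2|2
0|2|1|0|2|0
17) 3|1|2|3|3|0
1|2|1|3|3|3
3|0|2|1|3|3
0|2|3|1|2|2
0|2|1|0|2|0
18) 3|1|3|1|1|2
1|2|2|1|3|1
3|0|2|3|2|1
0|2|3|1|3|3
0|2|1|0|2|0
19) 3|1|3|1|1|2
1|2|2|1|3|1
3|0|2|3|3|1
0|2|3|1|3|3
0|2|1|0|2|0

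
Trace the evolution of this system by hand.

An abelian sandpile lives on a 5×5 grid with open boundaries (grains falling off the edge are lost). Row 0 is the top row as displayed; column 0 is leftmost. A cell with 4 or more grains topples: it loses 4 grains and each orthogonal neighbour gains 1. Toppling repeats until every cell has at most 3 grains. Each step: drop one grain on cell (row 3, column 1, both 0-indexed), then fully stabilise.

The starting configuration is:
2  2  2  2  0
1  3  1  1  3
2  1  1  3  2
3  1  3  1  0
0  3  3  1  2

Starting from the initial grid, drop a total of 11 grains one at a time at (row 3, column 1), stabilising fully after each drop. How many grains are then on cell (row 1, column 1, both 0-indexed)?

0) 2  2  2  2  0
1  3  1  1  3
2  1  1  3  2
3  1  3  1  0
0  3  3  1  2
1) 2  2  2  2  0
1  3  1  1  3
2  1  1  3  2
3  2  3  1  0
0  3  3  1  2
2) 2  2  2  2  0
1  3  1  1  3
2  1  1  3  2
3  3  3  1  0
0  3  3  1  2
3) 2  2  2  2  0
1  3  1  1  3
3  2  2  3  2
0  3  1  2  0
2  1  1  2  2
4) 2  2  2  2  0
1  3  1  1  3
3  3  2  3  2
1  0  2  2  0
2  2  1  2  2
5) 2  2  2  2  0
1  3  1  1  3
3  3  2  3  2
1  1  2  2  0
2  2  1  2  2
6) 2  2  2  2  0
1  3  1  1  3
3  3  2  3  2
1  2  2  2  0
2  2  1  2  2
7) 2  2  2  2  0
1  3  1  1  3
3  3  2  3  2
1  3  2  2  0
2  2  1  2  2
8) 2  3  2  2  0
3  0  2  1  3
0  2  3  3  2
3  1  3  2  0
2  3  1  2  2
9) 2  3  2  2  0
3  0  2  1  3
0  2  3  3  2
3  2  3  2  0
2  3  1  2  2
10) 2  3  2  2  0
3  0  2  1  3
0  2  3  3  2
3  3  3  2  0
2  3  1  2  2
11) 2  3  2  2  0
3  1  3  2  3
2  1  2  1  3
2  0  3  0  1
0  2  3  3  2

1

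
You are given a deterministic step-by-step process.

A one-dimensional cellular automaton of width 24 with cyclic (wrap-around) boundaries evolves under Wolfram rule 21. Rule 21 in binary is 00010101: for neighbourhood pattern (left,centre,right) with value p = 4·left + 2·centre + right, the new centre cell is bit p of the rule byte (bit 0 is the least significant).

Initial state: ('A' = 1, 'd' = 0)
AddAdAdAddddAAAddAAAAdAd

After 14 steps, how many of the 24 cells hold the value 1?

0) AddAdAdAddddAAAddAAAAdAd
1) AAdAdAdAAAAddddAddddddAd
2) dddAdAdddddAAAdAAAAAAdAd
3) AAdAdAAAAAddddddddddddAA
4) dddAddddddAAAAAAAAAAAddd
5) AAdAAAAAAddddddddddddAAA
6) dddddddddAAAAAAAAAAAdddd
7) AAAAAAAAddddddddddddAAAA
8) ddddddddAAAAAAAAAAAddddd
9) AAAAAAAddddddddddddAAAAA
10) dddddddAAAAAAAAAAAdddddd
11) AAAAAAddddddddddddAAAAAA
12) ddddddAAAAAAAAAAAddddddd
13) AAAAAddddddddddddAAAAAAA
14) dddddAAAAAAAAAAAdddddddd

11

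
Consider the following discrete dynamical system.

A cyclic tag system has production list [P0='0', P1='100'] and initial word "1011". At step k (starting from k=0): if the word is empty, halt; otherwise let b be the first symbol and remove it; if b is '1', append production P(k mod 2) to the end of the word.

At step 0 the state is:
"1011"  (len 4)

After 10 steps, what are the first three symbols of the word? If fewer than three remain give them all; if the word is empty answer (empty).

t=0: "1011"  (len 4)
t=1: "0110"  (len 4)
t=2: "110"  (len 3)
t=3: "100"  (len 3)
t=4: "00100"  (len 5)
t=5: "0100"  (len 4)
t=6: "100"  (len 3)
t=7: "000"  (len 3)
t=8: "00"  (len 2)
t=9: "0"  (len 1)
t=10: (halted — word empty)

(empty)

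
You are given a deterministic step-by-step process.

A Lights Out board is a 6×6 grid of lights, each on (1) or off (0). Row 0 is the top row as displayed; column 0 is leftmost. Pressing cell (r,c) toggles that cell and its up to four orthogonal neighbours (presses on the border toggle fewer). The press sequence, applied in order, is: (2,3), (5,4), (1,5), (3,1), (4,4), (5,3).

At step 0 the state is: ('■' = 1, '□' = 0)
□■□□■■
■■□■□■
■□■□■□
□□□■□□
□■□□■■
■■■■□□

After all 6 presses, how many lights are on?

0) □■□□■■
■■□■□■
■□■□■□
□□□■□□
□■□□■■
■■■■□□
1) □■□□■■
■■□□□■
■□□■□□
□□□□□□
□■□□■■
■■■■□□
2) □■□□■■
■■□□□■
■□□■□□
□□□□□□
□■□□□■
■■■□■■
3) □■□□■□
■■□□■□
■□□■□■
□□□□□□
□■□□□■
■■■□■■
4) □■□□■□
■■□□■□
■■□■□■
■■■□□□
□□□□□■
■■■□■■
5) □■□□■□
■■□□■□
■■□■□■
■■■□■□
□□□■■□
■■■□□■
6) □■□□■□
■■□□■□
■■□■□■
■■■□■□
□□□□■□
■■□■■■

19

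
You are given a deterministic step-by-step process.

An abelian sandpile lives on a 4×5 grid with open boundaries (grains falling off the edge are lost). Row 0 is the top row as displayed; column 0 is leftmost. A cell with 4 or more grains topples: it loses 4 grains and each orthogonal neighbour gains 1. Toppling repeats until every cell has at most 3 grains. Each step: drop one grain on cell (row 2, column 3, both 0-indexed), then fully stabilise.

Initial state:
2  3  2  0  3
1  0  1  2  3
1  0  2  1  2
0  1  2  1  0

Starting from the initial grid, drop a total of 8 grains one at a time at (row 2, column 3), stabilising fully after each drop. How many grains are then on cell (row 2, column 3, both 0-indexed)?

[0] 2  3  2  0  3
1  0  1  2  3
1  0  2  1  2
0  1  2  1  0
[1] 2  3  2  0  3
1  0  1  2  3
1  0  2  2  2
0  1  2  1  0
[2] 2  3  2  0  3
1  0  1  2  3
1  0  2  3  2
0  1  2  1  0
[3] 2  3  2  0  3
1  0  1  3  3
1  0  3  0  3
0  1  2  2  0
[4] 2  3  2  0  3
1  0  1  3  3
1  0  3  1  3
0  1  2  2  0
[5] 2  3  2  0  3
1  0  1  3  3
1  0  3  2  3
0  1  2  2  0
[6] 2  3  2  0  3
1  0  1  3  3
1  0  3  3  3
0  1  2  2  0
[7] 2  3  2  2  0
1  0  3  1  2
1  1  0  3  1
0  1  3  3  1
[8] 2  3  2  2  0
1  0  3  2  2
1  1  2  1  2
0  2  0  1  2

1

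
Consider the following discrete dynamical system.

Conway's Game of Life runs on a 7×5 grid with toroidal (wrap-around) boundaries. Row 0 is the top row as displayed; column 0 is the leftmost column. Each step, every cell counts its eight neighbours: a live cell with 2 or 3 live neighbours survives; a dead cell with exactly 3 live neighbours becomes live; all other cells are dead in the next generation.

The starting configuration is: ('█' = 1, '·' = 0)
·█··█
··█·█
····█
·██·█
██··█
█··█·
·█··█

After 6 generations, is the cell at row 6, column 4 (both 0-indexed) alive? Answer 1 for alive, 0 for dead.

t=0: ·█··█
··█·█
····█
·██·█
██··█
█··█·
·█··█
t=1: ·██·█
····█
·██·█
·██·█
·····
··██·
·████
t=2: ·█··█
····█
·██·█
·██··
·█···
·█··█
····█
t=3: ···██
·██·█
·██··
···█·
·█···
·····
···██
t=4: ·····
·█··█
██···
·█···
·····
·····
···██
t=5: █··██
·█···
·██··
██···
·····
·····
·····
t=6: █···█
·█·██
··█··
███··
·····
·····
····█

1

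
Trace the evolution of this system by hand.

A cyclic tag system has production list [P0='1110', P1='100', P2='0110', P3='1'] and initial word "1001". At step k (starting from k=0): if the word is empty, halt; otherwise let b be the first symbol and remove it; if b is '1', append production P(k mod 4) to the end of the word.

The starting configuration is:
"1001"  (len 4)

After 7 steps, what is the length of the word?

13

k=0  "1001"  (len 4)
k=1  "0011110"  (len 7)
k=2  "011110"  (len 6)
k=3  "11110"  (len 5)
k=4  "11101"  (len 5)
k=5  "11011110"  (len 8)
k=6  "1011110100"  (len 10)
k=7  "0111101000110"  (len 13)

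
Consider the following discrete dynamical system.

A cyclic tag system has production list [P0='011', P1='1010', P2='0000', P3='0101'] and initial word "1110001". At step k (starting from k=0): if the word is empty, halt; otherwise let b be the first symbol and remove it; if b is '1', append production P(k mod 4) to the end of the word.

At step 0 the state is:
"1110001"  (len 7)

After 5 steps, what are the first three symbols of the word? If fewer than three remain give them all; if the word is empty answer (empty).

[0] "1110001"  (len 7)
[1] "110001011"  (len 9)
[2] "100010111010"  (len 12)
[3] "000101110100000"  (len 15)
[4] "00101110100000"  (len 14)
[5] "0101110100000"  (len 13)

010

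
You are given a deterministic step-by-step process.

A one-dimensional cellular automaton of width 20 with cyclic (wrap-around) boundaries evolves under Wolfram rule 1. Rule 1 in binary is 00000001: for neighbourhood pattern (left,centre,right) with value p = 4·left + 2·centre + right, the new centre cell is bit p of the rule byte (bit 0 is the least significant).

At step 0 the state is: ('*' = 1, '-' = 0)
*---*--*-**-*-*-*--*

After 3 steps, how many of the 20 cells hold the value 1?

[0] *---*--*-**-*-*-*--*
[1] --*-----------------
[2] *---****************
[3] --*-----------------

1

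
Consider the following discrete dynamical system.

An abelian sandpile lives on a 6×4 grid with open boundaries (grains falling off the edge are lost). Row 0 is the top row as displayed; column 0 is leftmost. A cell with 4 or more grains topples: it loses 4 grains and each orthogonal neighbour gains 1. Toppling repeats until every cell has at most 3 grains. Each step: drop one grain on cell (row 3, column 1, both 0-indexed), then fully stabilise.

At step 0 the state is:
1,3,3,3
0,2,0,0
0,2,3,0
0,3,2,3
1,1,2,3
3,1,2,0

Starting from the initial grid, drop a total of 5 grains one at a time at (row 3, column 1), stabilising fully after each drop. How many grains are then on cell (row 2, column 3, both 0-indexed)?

2

gen 0: 1,3,3,3
0,2,0,0
0,2,3,0
0,3,2,3
1,1,2,3
3,1,2,0
gen 1: 1,3,3,3
0,2,0,0
0,3,3,0
1,0,3,3
1,2,2,3
3,1,2,0
gen 2: 1,3,3,3
0,2,0,0
0,3,3,0
1,1,3,3
1,2,2,3
3,1,2,0
gen 3: 1,3,3,3
0,2,0,0
0,3,3,0
1,2,3,3
1,2,2,3
3,1,2,0
gen 4: 1,3,3,3
0,2,0,0
0,3,3,0
1,3,3,3
1,2,2,3
3,1,2,0
gen 5: 1,3,3,3
0,3,1,0
1,1,1,2
2,3,3,1
2,0,1,1
3,2,3,1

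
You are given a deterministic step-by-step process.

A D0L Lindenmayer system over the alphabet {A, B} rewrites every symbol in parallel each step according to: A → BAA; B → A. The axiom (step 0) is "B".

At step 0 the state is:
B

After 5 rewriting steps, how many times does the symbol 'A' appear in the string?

29

0) B
1) A
2) BAA
3) ABAABAA
4) BAAABAABAAABAABAA
5) ABAABAABAAABAABAAABAABAABAAABAABAAABAABAA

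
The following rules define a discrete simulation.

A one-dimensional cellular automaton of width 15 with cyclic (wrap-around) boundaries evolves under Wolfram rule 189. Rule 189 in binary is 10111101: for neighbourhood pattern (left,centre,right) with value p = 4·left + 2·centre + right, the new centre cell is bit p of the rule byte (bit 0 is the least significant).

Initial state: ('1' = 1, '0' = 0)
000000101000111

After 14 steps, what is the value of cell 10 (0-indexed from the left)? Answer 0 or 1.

k=0  000000101000111
k=1  111110111110110
k=2  111101111101101
k=3  111011111011011
k=4  110111110110111
k=5  101111101101111
k=6  011111011011111
k=7  111110110111110
k=8  111101101111101
k=9  111011011111011
k=10  110110111110111
k=11  101101111101111
k=12  011011111011111
k=13  110111110111110
k=14  101111101111101

1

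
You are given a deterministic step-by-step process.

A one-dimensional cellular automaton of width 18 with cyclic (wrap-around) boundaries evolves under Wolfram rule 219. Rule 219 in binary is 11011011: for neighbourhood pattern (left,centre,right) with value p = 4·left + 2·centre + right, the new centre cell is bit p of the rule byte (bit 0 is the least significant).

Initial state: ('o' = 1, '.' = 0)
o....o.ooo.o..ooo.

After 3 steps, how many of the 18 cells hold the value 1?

[0] o....o.ooo.o..ooo.
[1] .oooo..ooo..ooooo.
[2] oooooooooooooooooo
[3] oooooooooooooooooo

18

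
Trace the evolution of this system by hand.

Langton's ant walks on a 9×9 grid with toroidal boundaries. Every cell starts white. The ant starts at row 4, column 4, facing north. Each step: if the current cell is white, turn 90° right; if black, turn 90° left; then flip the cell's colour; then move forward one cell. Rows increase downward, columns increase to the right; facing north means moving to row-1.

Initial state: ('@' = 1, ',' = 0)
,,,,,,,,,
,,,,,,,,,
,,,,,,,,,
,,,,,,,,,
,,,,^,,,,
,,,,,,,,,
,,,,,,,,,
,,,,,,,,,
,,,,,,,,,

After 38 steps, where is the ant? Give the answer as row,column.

[0] ,,,,,,,,,
,,,,,,,,,
,,,,,,,,,
,,,,,,,,,
,,,,^,,,,
,,,,,,,,,
,,,,,,,,,
,,,,,,,,,
,,,,,,,,,
[1] ,,,,,,,,,
,,,,,,,,,
,,,,,,,,,
,,,,,,,,,
,,,,@>,,,
,,,,,,,,,
,,,,,,,,,
,,,,,,,,,
,,,,,,,,,
[2] ,,,,,,,,,
,,,,,,,,,
,,,,,,,,,
,,,,,,,,,
,,,,@@,,,
,,,,,v,,,
,,,,,,,,,
,,,,,,,,,
,,,,,,,,,
[3] ,,,,,,,,,
,,,,,,,,,
,,,,,,,,,
,,,,,,,,,
,,,,@@,,,
,,,,<@,,,
,,,,,,,,,
,,,,,,,,,
,,,,,,,,,
[4] ,,,,,,,,,
,,,,,,,,,
,,,,,,,,,
,,,,,,,,,
,,,,^@,,,
,,,,@@,,,
,,,,,,,,,
,,,,,,,,,
,,,,,,,,,
[5] ,,,,,,,,,
,,,,,,,,,
,,,,,,,,,
,,,,,,,,,
,,,<,@,,,
,,,,@@,,,
,,,,,,,,,
,,,,,,,,,
,,,,,,,,,
[6] ,,,,,,,,,
,,,,,,,,,
,,,,,,,,,
,,,^,,,,,
,,,@,@,,,
,,,,@@,,,
,,,,,,,,,
,,,,,,,,,
,,,,,,,,,
[7] ,,,,,,,,,
,,,,,,,,,
,,,,,,,,,
,,,@>,,,,
,,,@,@,,,
,,,,@@,,,
,,,,,,,,,
,,,,,,,,,
,,,,,,,,,
[8] ,,,,,,,,,
,,,,,,,,,
,,,,,,,,,
,,,@@,,,,
,,,@v@,,,
,,,,@@,,,
,,,,,,,,,
,,,,,,,,,
,,,,,,,,,
[9] ,,,,,,,,,
,,,,,,,,,
,,,,,,,,,
,,,@@,,,,
,,,<@@,,,
,,,,@@,,,
,,,,,,,,,
,,,,,,,,,
,,,,,,,,,
[10] ,,,,,,,,,
,,,,,,,,,
,,,,,,,,,
,,,@@,,,,
,,,,@@,,,
,,,v@@,,,
,,,,,,,,,
,,,,,,,,,
,,,,,,,,,
[11] ,,,,,,,,,
,,,,,,,,,
,,,,,,,,,
,,,@@,,,,
,,,,@@,,,
,,<@@@,,,
,,,,,,,,,
,,,,,,,,,
,,,,,,,,,
[12] ,,,,,,,,,
,,,,,,,,,
,,,,,,,,,
,,,@@,,,,
,,^,@@,,,
,,@@@@,,,
,,,,,,,,,
,,,,,,,,,
,,,,,,,,,
[13] ,,,,,,,,,
,,,,,,,,,
,,,,,,,,,
,,,@@,,,,
,,@>@@,,,
,,@@@@,,,
,,,,,,,,,
,,,,,,,,,
,,,,,,,,,
[14] ,,,,,,,,,
,,,,,,,,,
,,,,,,,,,
,,,@@,,,,
,,@@@@,,,
,,@v@@,,,
,,,,,,,,,
,,,,,,,,,
,,,,,,,,,
[15] ,,,,,,,,,
,,,,,,,,,
,,,,,,,,,
,,,@@,,,,
,,@@@@,,,
,,@,>@,,,
,,,,,,,,,
,,,,,,,,,
,,,,,,,,,
[16] ,,,,,,,,,
,,,,,,,,,
,,,,,,,,,
,,,@@,,,,
,,@@^@,,,
,,@,,@,,,
,,,,,,,,,
,,,,,,,,,
,,,,,,,,,
[17] ,,,,,,,,,
,,,,,,,,,
,,,,,,,,,
,,,@@,,,,
,,@<,@,,,
,,@,,@,,,
,,,,,,,,,
,,,,,,,,,
,,,,,,,,,
[18] ,,,,,,,,,
,,,,,,,,,
,,,,,,,,,
,,,@@,,,,
,,@,,@,,,
,,@v,@,,,
,,,,,,,,,
,,,,,,,,,
,,,,,,,,,
[19] ,,,,,,,,,
,,,,,,,,,
,,,,,,,,,
,,,@@,,,,
,,@,,@,,,
,,<@,@,,,
,,,,,,,,,
,,,,,,,,,
,,,,,,,,,
[20] ,,,,,,,,,
,,,,,,,,,
,,,,,,,,,
,,,@@,,,,
,,@,,@,,,
,,,@,@,,,
,,v,,,,,,
,,,,,,,,,
,,,,,,,,,
[21] ,,,,,,,,,
,,,,,,,,,
,,,,,,,,,
,,,@@,,,,
,,@,,@,,,
,,,@,@,,,
,<@,,,,,,
,,,,,,,,,
,,,,,,,,,
[22] ,,,,,,,,,
,,,,,,,,,
,,,,,,,,,
,,,@@,,,,
,,@,,@,,,
,^,@,@,,,
,@@,,,,,,
,,,,,,,,,
,,,,,,,,,
[23] ,,,,,,,,,
,,,,,,,,,
,,,,,,,,,
,,,@@,,,,
,,@,,@,,,
,@>@,@,,,
,@@,,,,,,
,,,,,,,,,
,,,,,,,,,
[24] ,,,,,,,,,
,,,,,,,,,
,,,,,,,,,
,,,@@,,,,
,,@,,@,,,
,@@@,@,,,
,@v,,,,,,
,,,,,,,,,
,,,,,,,,,
[25] ,,,,,,,,,
,,,,,,,,,
,,,,,,,,,
,,,@@,,,,
,,@,,@,,,
,@@@,@,,,
,@,>,,,,,
,,,,,,,,,
,,,,,,,,,
[26] ,,,,,,,,,
,,,,,,,,,
,,,,,,,,,
,,,@@,,,,
,,@,,@,,,
,@@@,@,,,
,@,@,,,,,
,,,v,,,,,
,,,,,,,,,
[27] ,,,,,,,,,
,,,,,,,,,
,,,,,,,,,
,,,@@,,,,
,,@,,@,,,
,@@@,@,,,
,@,@,,,,,
,,<@,,,,,
,,,,,,,,,
[28] ,,,,,,,,,
,,,,,,,,,
,,,,,,,,,
,,,@@,,,,
,,@,,@,,,
,@@@,@,,,
,@^@,,,,,
,,@@,,,,,
,,,,,,,,,
[29] ,,,,,,,,,
,,,,,,,,,
,,,,,,,,,
,,,@@,,,,
,,@,,@,,,
,@@@,@,,,
,@@>,,,,,
,,@@,,,,,
,,,,,,,,,
[30] ,,,,,,,,,
,,,,,,,,,
,,,,,,,,,
,,,@@,,,,
,,@,,@,,,
,@@^,@,,,
,@@,,,,,,
,,@@,,,,,
,,,,,,,,,
[31] ,,,,,,,,,
,,,,,,,,,
,,,,,,,,,
,,,@@,,,,
,,@,,@,,,
,@<,,@,,,
,@@,,,,,,
,,@@,,,,,
,,,,,,,,,
[32] ,,,,,,,,,
,,,,,,,,,
,,,,,,,,,
,,,@@,,,,
,,@,,@,,,
,@,,,@,,,
,@v,,,,,,
,,@@,,,,,
,,,,,,,,,
[33] ,,,,,,,,,
,,,,,,,,,
,,,,,,,,,
,,,@@,,,,
,,@,,@,,,
,@,,,@,,,
,@,>,,,,,
,,@@,,,,,
,,,,,,,,,
[34] ,,,,,,,,,
,,,,,,,,,
,,,,,,,,,
,,,@@,,,,
,,@,,@,,,
,@,,,@,,,
,@,@,,,,,
,,@v,,,,,
,,,,,,,,,
[35] ,,,,,,,,,
,,,,,,,,,
,,,,,,,,,
,,,@@,,,,
,,@,,@,,,
,@,,,@,,,
,@,@,,,,,
,,@,>,,,,
,,,,,,,,,
[36] ,,,,,,,,,
,,,,,,,,,
,,,,,,,,,
,,,@@,,,,
,,@,,@,,,
,@,,,@,,,
,@,@,,,,,
,,@,@,,,,
,,,,v,,,,
[37] ,,,,,,,,,
,,,,,,,,,
,,,,,,,,,
,,,@@,,,,
,,@,,@,,,
,@,,,@,,,
,@,@,,,,,
,,@,@,,,,
,,,<@,,,,
[38] ,,,,,,,,,
,,,,,,,,,
,,,,,,,,,
,,,@@,,,,
,,@,,@,,,
,@,,,@,,,
,@,@,,,,,
,,@^@,,,,
,,,@@,,,,

7,3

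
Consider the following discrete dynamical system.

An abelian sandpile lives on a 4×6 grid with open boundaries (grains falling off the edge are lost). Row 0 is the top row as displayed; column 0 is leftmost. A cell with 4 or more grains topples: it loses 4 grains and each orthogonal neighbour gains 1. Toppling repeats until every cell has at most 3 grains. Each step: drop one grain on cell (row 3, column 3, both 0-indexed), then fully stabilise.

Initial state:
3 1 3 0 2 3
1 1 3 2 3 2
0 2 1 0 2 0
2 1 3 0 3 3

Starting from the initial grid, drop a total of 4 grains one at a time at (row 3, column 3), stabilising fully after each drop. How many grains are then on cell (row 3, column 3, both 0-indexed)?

k=0  3 1 3 0 2 3
1 1 3 2 3 2
0 2 1 0 2 0
2 1 3 0 3 3
k=1  3 1 3 0 2 3
1 1 3 2 3 2
0 2 1 0 2 0
2 1 3 1 3 3
k=2  3 1 3 0 2 3
1 1 3 2 3 2
0 2 1 0 2 0
2 1 3 2 3 3
k=3  3 1 3 0 2 3
1 1 3 2 3 2
0 2 1 0 2 0
2 1 3 3 3 3
k=4  3 1 3 0 2 3
1 1 3 2 3 2
0 2 2 1 3 1
2 2 0 2 1 0

2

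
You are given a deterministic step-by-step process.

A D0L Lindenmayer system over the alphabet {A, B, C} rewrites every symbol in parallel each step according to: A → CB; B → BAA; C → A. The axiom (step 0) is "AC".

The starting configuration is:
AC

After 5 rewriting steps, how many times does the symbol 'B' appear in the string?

t=0: AC
t=1: CBA
t=2: ABAACB
t=3: CBBAACBCBABAA
t=4: ABAABAACBCBABAAABAACBBAACBCB
t=5: CBBAACBCBBAACBCBABAAABAACBBAACBCBCBBAACBCBABAABAACBCBABAAABAA

23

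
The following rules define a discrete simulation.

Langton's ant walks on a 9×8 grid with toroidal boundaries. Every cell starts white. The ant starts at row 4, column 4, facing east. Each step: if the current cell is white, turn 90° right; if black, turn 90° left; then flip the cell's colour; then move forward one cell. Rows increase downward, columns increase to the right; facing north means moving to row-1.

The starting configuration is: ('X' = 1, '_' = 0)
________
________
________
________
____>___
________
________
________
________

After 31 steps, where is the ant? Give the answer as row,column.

2,3

t=0: ________
________
________
________
____>___
________
________
________
________
t=1: ________
________
________
________
____X___
____v___
________
________
________
t=2: ________
________
________
________
____X___
___<X___
________
________
________
t=3: ________
________
________
________
___^X___
___XX___
________
________
________
t=4: ________
________
________
________
___X>___
___XX___
________
________
________
t=5: ________
________
________
____^___
___X____
___XX___
________
________
________
t=6: ________
________
________
____X>__
___X____
___XX___
________
________
________
t=7: ________
________
________
____XX__
___X_v__
___XX___
________
________
________
t=8: ________
________
________
____XX__
___X<X__
___XX___
________
________
________
t=9: ________
________
________
____^X__
___XXX__
___XX___
________
________
________
t=10: ________
________
________
___<_X__
___XXX__
___XX___
________
________
________
t=11: ________
________
___^____
___X_X__
___XXX__
___XX___
________
________
________
t=12: ________
________
___X>___
___X_X__
___XXX__
___XX___
________
________
________
t=13: ________
________
___XX___
___XvX__
___XXX__
___XX___
________
________
________
t=14: ________
________
___XX___
___<XX__
___XXX__
___XX___
________
________
________
t=15: ________
________
___XX___
____XX__
___vXX__
___XX___
________
________
________
t=16: ________
________
___XX___
____XX__
____>X__
___XX___
________
________
________
t=17: ________
________
___XX___
____^X__
_____X__
___XX___
________
________
________
t=18: ________
________
___XX___
___<_X__
_____X__
___XX___
________
________
________
t=19: ________
________
___^X___
___X_X__
_____X__
___XX___
________
________
________
t=20: ________
________
__<_X___
___X_X__
_____X__
___XX___
________
________
________
t=21: ________
__^_____
__X_X___
___X_X__
_____X__
___XX___
________
________
________
t=22: ________
__X>____
__X_X___
___X_X__
_____X__
___XX___
________
________
________
t=23: ________
__XX____
__XvX___
___X_X__
_____X__
___XX___
________
________
________
t=24: ________
__XX____
__<XX___
___X_X__
_____X__
___XX___
________
________
________
t=25: ________
__XX____
___XX___
__vX_X__
_____X__
___XX___
________
________
________
t=26: ________
__XX____
___XX___
_<XX_X__
_____X__
___XX___
________
________
________
t=27: ________
__XX____
_^_XX___
_XXX_X__
_____X__
___XX___
________
________
________
t=28: ________
__XX____
_X>XX___
_XXX_X__
_____X__
___XX___
________
________
________
t=29: ________
__XX____
_XXXX___
_XvX_X__
_____X__
___XX___
________
________
________
t=30: ________
__XX____
_XXXX___
_X_>_X__
_____X__
___XX___
________
________
________
t=31: ________
__XX____
_XX^X___
_X___X__
_____X__
___XX___
________
________
________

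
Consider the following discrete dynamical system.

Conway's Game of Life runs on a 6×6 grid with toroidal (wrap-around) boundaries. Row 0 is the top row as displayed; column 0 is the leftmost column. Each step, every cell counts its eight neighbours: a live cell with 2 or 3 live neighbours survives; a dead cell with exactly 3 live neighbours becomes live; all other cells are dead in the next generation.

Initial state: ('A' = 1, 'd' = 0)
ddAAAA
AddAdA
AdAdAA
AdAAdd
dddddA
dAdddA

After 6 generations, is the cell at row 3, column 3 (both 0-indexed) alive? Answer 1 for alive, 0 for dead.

1

0) ddAAAA
AddAdA
AdAdAA
AdAAdd
dddddA
dAdddA
1) dAAAdd
dddddd
ddAddd
AdAAdd
dAAdAA
ddAAdA
2) dAdAAd
dAdAdd
dAAAdd
AdddAA
dddddA
dddddA
3) AddAAd
AAdddd
dAdAdA
AAAAAA
dddddd
AddddA
4) ddddAd
dAdAdd
dddAdd
dAdAdA
ddAAdd
AdddAA
5) AddAAd
ddAAAd
AddAdd
dddAdd
dAAAdd
ddddAA
6) ddAddd
dAAddd
dddddd
dAdAAd
ddAAdd
AAdddA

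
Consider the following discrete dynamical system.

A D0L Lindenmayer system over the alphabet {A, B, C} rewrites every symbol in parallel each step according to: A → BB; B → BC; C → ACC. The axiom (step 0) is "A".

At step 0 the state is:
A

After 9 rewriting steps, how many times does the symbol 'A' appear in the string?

550

[0] A
[1] BB
[2] BCBC
[3] BCACCBCACC
[4] BCACCBBACCACCBCACCBBACCACC
[5] BCACCBBACCACCBCBCBBACCACCBBACCACCBCACCBBACCACCBCBCBBACCACCBBACCACC
[6] BCACCBBACCACCBCBCBBACCACCBBACCACCBCACCBCACCBCBCBBACCACCBBA…BBACCACCBCACCBCACCBCBCBBACCACCBBACCACCBCBCBBACCACCBBACCACC  (len 166)
[7] BCACCBBACCACCBCBCBBACCACCBBACCACCBCACCBCACCBCBCBBACCACCBBA…BBACCACCBCACCBCACCBCBCBBACCACCBBACCACCBCBCBBACCACCBBACCACC  (len 418)
[8] BCACCBBACCACCBCBCBBACCACCBBACCACCBCACCBCACCBCBCBBACCACCBBA…BBACCACCBCACCBCACCBCBCBBACCACCBBACCACCBCBCBBACCACCBBACCACC  (len 1054)
[9] BCACCBBACCACCBCBCBBACCACCBBACCACCBCACCBCACCBCBCBBACCACCBBA…BBACCACCBCACCBCACCBCBCBBACCACCBBACCACCBCBCBBACCACCBBACCACC  (len 2658)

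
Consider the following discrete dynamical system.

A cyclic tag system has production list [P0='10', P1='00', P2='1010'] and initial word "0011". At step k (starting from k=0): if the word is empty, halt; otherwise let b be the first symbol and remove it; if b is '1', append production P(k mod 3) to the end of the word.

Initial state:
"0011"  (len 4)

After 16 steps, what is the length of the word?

8

k=0  "0011"  (len 4)
k=1  "011"  (len 3)
k=2  "11"  (len 2)
k=3  "11010"  (len 5)
k=4  "101010"  (len 6)
k=5  "0101000"  (len 7)
k=6  "101000"  (len 6)
k=7  "0100010"  (len 7)
k=8  "100010"  (len 6)
k=9  "000101010"  (len 9)
k=10  "00101010"  (len 8)
k=11  "0101010"  (len 7)
k=12  "101010"  (len 6)
k=13  "0101010"  (len 7)
k=14  "101010"  (len 6)
k=15  "010101010"  (len 9)
k=16  "10101010"  (len 8)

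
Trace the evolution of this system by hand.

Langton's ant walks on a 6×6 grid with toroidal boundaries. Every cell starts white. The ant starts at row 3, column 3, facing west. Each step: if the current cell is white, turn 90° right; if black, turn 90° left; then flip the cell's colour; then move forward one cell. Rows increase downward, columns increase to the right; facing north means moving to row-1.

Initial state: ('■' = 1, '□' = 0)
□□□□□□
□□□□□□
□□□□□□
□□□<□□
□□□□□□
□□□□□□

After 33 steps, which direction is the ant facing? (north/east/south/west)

north

gen 0: □□□□□□
□□□□□□
□□□□□□
□□□<□□
□□□□□□
□□□□□□
gen 1: □□□□□□
□□□□□□
□□□^□□
□□□■□□
□□□□□□
□□□□□□
gen 2: □□□□□□
□□□□□□
□□□■>□
□□□■□□
□□□□□□
□□□□□□
gen 3: □□□□□□
□□□□□□
□□□■■□
□□□■v□
□□□□□□
□□□□□□
gen 4: □□□□□□
□□□□□□
□□□■■□
□□□<■□
□□□□□□
□□□□□□
gen 5: □□□□□□
□□□□□□
□□□■■□
□□□□■□
□□□v□□
□□□□□□
gen 6: □□□□□□
□□□□□□
□□□■■□
□□□□■□
□□<■□□
□□□□□□
gen 7: □□□□□□
□□□□□□
□□□■■□
□□^□■□
□□■■□□
□□□□□□
gen 8: □□□□□□
□□□□□□
□□□■■□
□□■>■□
□□■■□□
□□□□□□
gen 9: □□□□□□
□□□□□□
□□□■■□
□□■■■□
□□■v□□
□□□□□□
gen 10: □□□□□□
□□□□□□
□□□■■□
□□■■■□
□□■□>□
□□□□□□
gen 11: □□□□□□
□□□□□□
□□□■■□
□□■■■□
□□■□■□
□□□□v□
gen 12: □□□□□□
□□□□□□
□□□■■□
□□■■■□
□□■□■□
□□□<■□
gen 13: □□□□□□
□□□□□□
□□□■■□
□□■■■□
□□■^■□
□□□■■□
gen 14: □□□□□□
□□□□□□
□□□■■□
□□■■■□
□□■■>□
□□□■■□
gen 15: □□□□□□
□□□□□□
□□□■■□
□□■■^□
□□■■□□
□□□■■□
gen 16: □□□□□□
□□□□□□
□□□■■□
□□■<□□
□□■■□□
□□□■■□
gen 17: □□□□□□
□□□□□□
□□□■■□
□□■□□□
□□■v□□
□□□■■□
gen 18: □□□□□□
□□□□□□
□□□■■□
□□■□□□
□□■□>□
□□□■■□
gen 19: □□□□□□
□□□□□□
□□□■■□
□□■□□□
□□■□■□
□□□■v□
gen 20: □□□□□□
□□□□□□
□□□■■□
□□■□□□
□□■□■□
□□□■□>
gen 21: □□□□□v
□□□□□□
□□□■■□
□□■□□□
□□■□■□
□□□■□■
gen 22: □□□□<■
□□□□□□
□□□■■□
□□■□□□
□□■□■□
□□□■□■
gen 23: □□□□■■
□□□□□□
□□□■■□
□□■□□□
□□■□■□
□□□■^■
gen 24: □□□□■■
□□□□□□
□□□■■□
□□■□□□
□□■□■□
□□□■■>
gen 25: □□□□■■
□□□□□□
□□□■■□
□□■□□□
□□■□■^
□□□■■□
gen 26: □□□□■■
□□□□□□
□□□■■□
□□■□□□
>□■□■■
□□□■■□
gen 27: □□□□■■
□□□□□□
□□□■■□
□□■□□□
■□■□■■
v□□■■□
gen 28: □□□□■■
□□□□□□
□□□■■□
□□■□□□
■□■□■■
■□□■■<
gen 29: □□□□■■
□□□□□□
□□□■■□
□□■□□□
■□■□■^
■□□■■■
gen 30: □□□□■■
□□□□□□
□□□■■□
□□■□□□
■□■□<□
■□□■■■
gen 31: □□□□■■
□□□□□□
□□□■■□
□□■□□□
■□■□□□
■□□■v■
gen 32: □□□□■■
□□□□□□
□□□■■□
□□■□□□
■□■□□□
■□□■□>
gen 33: □□□□■■
□□□□□□
□□□■■□
□□■□□□
■□■□□^
■□□■□□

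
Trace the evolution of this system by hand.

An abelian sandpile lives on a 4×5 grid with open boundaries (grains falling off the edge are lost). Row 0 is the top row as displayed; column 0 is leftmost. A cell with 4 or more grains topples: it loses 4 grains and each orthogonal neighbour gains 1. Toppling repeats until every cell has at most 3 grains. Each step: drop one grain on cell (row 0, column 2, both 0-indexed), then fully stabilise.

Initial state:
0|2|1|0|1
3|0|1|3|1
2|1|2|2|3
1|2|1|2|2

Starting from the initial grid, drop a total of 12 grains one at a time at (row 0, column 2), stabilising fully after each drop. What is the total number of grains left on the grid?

[0] 0|2|1|0|1
3|0|1|3|1
2|1|2|2|3
1|2|1|2|2
[1] 0|2|2|0|1
3|0|1|3|1
2|1|2|2|3
1|2|1|2|2
[2] 0|2|3|0|1
3|0|1|3|1
2|1|2|2|3
1|2|1|2|2
[3] 0|3|0|1|1
3|0|2|3|1
2|1|2|2|3
1|2|1|2|2
[4] 0|3|1|1|1
3|0|2|3|1
2|1|2|2|3
1|2|1|2|2
[5] 0|3|2|1|1
3|0|2|3|1
2|1|2|2|3
1|2|1|2|2
[6] 0|3|3|1|1
3|0|2|3|1
2|1|2|2|3
1|2|1|2|2
[7] 1|0|1|2|1
3|1|3|3|1
2|1|2|2|3
1|2|1|2|2
[8] 1|0|2|2|1
3|1|3|3|1
2|1|2|2|3
1|2|1|2|2
[9] 1|0|3|2|1
3|1|3|3|1
2|1|2|2|3
1|2|1|2|2
[10] 1|1|2|0|2
3|2|1|1|2
2|1|3|3|3
1|2|1|2|2
[11] 1|1|3|0|2
3|2|1|1|2
2|1|3|3|3
1|2|1|2|2
[12] 1|2|0|1|2
3|2|2|1|2
2|1|3|3|3
1|2|1|2|2

36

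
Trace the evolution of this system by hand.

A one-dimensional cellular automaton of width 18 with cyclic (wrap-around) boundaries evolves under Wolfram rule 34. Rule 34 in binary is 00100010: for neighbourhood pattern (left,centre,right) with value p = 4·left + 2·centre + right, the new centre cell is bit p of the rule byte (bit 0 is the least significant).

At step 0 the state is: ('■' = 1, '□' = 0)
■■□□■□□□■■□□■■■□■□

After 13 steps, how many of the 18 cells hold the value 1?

[0] ■■□□■□□□■■□□■■■□■□
[1] □□□■□□□■□□□■□□□■□■
[2] □□■□□□■□□□■□□□■□■□
[3] □■□□□■□□□■□□□■□■□□
[4] ■□□□■□□□■□□□■□■□□□
[5] □□□■□□□■□□□■□■□□□■
[6] □□■□□□■□□□■□■□□□■□
[7] □■□□□■□□□■□■□□□■□□
[8] ■□□□■□□□■□■□□□■□□□
[9] □□□■□□□■□■□□□■□□□■
[10] □□■□□□■□■□□□■□□□■□
[11] □■□□□■□■□□□■□□□■□□
[12] ■□□□■□■□□□■□□□■□□□
[13] □□□■□■□□□■□□□■□□□■

5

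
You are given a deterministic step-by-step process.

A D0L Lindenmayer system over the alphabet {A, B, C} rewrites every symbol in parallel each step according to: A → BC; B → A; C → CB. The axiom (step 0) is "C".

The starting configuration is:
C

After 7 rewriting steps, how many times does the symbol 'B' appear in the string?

gen 0: C
gen 1: CB
gen 2: CBA
gen 3: CBABC
gen 4: CBABCACB
gen 5: CBABCACBBCCBA
gen 6: CBABCACBBCCBAACBCBABC
gen 7: CBABCACBBCCBAACBCBABCBCCBACBABCACB

13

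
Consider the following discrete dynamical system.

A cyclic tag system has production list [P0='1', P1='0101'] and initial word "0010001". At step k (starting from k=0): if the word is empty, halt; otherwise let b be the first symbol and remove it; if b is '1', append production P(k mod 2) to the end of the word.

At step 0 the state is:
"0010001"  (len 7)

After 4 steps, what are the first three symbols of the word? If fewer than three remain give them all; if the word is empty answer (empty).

k=0  "0010001"  (len 7)
k=1  "010001"  (len 6)
k=2  "10001"  (len 5)
k=3  "00011"  (len 5)
k=4  "0011"  (len 4)

001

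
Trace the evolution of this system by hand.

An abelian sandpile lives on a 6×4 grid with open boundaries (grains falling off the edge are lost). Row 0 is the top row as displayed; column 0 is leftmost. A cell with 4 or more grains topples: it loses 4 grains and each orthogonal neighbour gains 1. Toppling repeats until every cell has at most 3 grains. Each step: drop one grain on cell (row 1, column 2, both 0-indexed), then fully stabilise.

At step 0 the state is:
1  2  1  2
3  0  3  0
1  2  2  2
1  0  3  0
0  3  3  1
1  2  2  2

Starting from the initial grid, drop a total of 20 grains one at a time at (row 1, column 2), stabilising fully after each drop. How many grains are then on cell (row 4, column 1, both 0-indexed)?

0

0) 1  2  1  2
3  0  3  0
1  2  2  2
1  0  3  0
0  3  3  1
1  2  2  2
1) 1  2  2  2
3  1  0  1
1  2  3  2
1  0  3  0
0  3  3  1
1  2  2  2
2) 1  2  2  2
3  1  1  1
1  2  3  2
1  0  3  0
0  3  3  1
1  2  2  2
3) 1  2  2  2
3  1  2  1
1  2  3  2
1  0  3  0
0  3  3  1
1  2  2  2
4) 1  2  2  2
3  1  3  1
1  2  3  2
1  0  3  0
0  3  3  1
1  2  2  2
5) 1  2  3  2
3  2  1  2
1  3  1  3
1  2  1  1
1  0  1  2
1  3  3  2
6) 1  2  3  2
3  2  2  2
1  3  1  3
1  2  1  1
1  0  1  2
1  3  3  2
7) 1  2  3  2
3  2  3  2
1  3  1  3
1  2  1  1
1  0  1  2
1  3  3  2
8) 1  3  0  3
3  3  1  3
1  3  2  3
1  2  1  1
1  0  1  2
1  3  3  2
9) 1  3  0  3
3  3  2  3
1  3  2  3
1  2  1  1
1  0  1  2
1  3  3  2
10) 1  3  0  3
3  3  3  3
1  3  2  3
1  2  1  1
1  0  1  2
1  3  3  2
11) 3  0  3  0
0  3  3  2
3  1  1  1
1  3  2  2
1  0  1  2
1  3  3  2
12) 3  2  0  1
1  0  2  3
3  2  2  1
1  3  2  2
1  0  1  2
1  3  3  2
13) 3  2  0  1
1  0  3  3
3  2  2  1
1  3  2  2
1  0  1  2
1  3  3  2
14) 3  2  1  2
1  1  1  0
3  2  3  2
1  3  2  2
1  0  1  2
1  3  3  2
15) 3  2  1  2
1  1  2  0
3  2  3  2
1  3  2  2
1  0  1  2
1  3  3  2
16) 3  2  1  2
1  1  3  0
3  2  3  2
1  3  2  2
1  0  1  2
1  3  3  2
17) 3  2  2  2
1  2  1  1
3  3  0  3
1  3  3  2
1  0  1  2
1  3  3  2
18) 3  2  2  2
1  2  2  1
3  3  0  3
1  3  3  2
1  0  1  2
1  3  3  2
19) 3  2  2  2
1  2  3  1
3  3  0  3
1  3  3  2
1  0  1  2
1  3  3  2
20) 3  2  3  2
1  3  0  2
3  3  1  3
1  3  3  2
1  0  1  2
1  3  3  2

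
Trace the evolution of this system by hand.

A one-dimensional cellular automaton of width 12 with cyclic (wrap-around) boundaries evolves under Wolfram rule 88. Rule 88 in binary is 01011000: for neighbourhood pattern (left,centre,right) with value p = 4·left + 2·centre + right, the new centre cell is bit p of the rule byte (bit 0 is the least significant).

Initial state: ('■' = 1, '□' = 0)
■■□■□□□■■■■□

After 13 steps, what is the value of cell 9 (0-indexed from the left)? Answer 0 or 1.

0

[0] ■■□■□□□■■■■□
[1] ■■□□■□□■□□■□
[2] ■■■□□■□□■□□□
[3] ■□■■□□■□□■□□
[4] □□■■■□□■□□■□
[5] □□■□■■□□■□□■
[6] ■□□□■■■□□■□□
[7] □■□□■□■■□□■□
[8] □□■□□□■■■□□■
[9] ■□□■□□■□■■□□
[10] □■□□■□□□■■■□
[11] □□■□□■□□■□■■
[12] ■□□■□□■□□□■■
[13] ■■□□■□□■□□■□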